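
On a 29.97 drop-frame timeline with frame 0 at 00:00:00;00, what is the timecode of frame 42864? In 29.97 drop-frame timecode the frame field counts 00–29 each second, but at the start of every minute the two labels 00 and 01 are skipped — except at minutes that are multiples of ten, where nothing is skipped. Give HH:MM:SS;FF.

Each 10-minute DF block holds 10 × 60 × 30 − 9 × 2 = 17982 frames. 42864 ÷ 17982 → 2 full blocks, remainder 6900.
Within the partial block the first minute is 1800 frames and each further minute 1798, so 3 further minute boundaries passed. Total skipped labels = 18 × 2 + 2 × 3 = 42.
Non-drop label index = 42864 + 42 = 42906; at 30 labels/s that is 00:23:50:06, i.e. DF 00:23:50;06.

00:23:50;06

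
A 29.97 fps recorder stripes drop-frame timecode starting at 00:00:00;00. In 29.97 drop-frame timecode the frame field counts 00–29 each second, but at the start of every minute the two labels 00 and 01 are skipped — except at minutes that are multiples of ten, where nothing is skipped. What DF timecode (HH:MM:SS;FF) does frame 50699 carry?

00:28:11;21

Ten DF minutes hold 17982 frames, so frame 50699 lies in block 2 (frames 35964–53945) with 14735 frames into that block.
The block's first minute is 1800 frames and the rest 1798 each; 14735 frames reaches minute 8, so 2 × 18 + 8 × 2 = 52 labels have been skipped so far.
Adding those back, label number 50699 + 52 = 50751 at 30 labels/s is 1691 s + 21 f = 0 h 28 min 11 s frame 21, i.e. 00:28:11;21.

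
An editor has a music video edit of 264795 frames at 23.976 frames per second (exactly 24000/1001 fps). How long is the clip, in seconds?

11044.158125 seconds

Running time = 264795 / (24000/1001) = 11044.158125 s.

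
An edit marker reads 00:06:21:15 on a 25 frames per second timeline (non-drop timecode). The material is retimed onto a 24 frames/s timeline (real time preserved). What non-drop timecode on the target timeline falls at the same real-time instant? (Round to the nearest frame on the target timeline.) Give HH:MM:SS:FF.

00:06:21:14

Source frame index: (0×3600 + 6×60 + 21) × 25 + 15 = 9540.
Real time: 9540 / (25) = 1908/5 s.
Target frame: (1908/5) × (24) = 45792/5 ≈ 9158.400 → 9158.
At 24 labels/s: frame 9158 → 00:06:21:14.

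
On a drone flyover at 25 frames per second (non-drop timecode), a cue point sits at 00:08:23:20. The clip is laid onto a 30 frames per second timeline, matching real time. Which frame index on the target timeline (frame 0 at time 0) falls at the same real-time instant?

frame 15114

Source frame index: (0×3600 + 8×60 + 23) × 25 + 20 = 12595.
Real time: 12595 / (25) = 2519/5 s.
Target frame: (2519/5) × (30) = 15114.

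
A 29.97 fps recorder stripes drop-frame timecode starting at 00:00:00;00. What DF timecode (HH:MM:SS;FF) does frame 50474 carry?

00:28:04;06

Ten DF minutes hold 17982 frames, so frame 50474 lies in block 2 (frames 35964–53945) with 14510 frames into that block.
The block's first minute is 1800 frames and the rest 1798 each; 14510 frames reaches minute 8, so 2 × 18 + 8 × 2 = 52 labels have been skipped so far.
Adding those back, label number 50474 + 52 = 50526 at 30 labels/s is 1684 s + 6 f = 0 h 28 min 4 s frame 6, i.e. 00:28:04;06.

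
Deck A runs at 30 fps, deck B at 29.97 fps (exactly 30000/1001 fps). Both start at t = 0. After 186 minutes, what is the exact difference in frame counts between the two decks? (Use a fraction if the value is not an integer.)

334800/1001 frames

186 min = 11160 s.
A emits 30 × 11160 = 334800 frames; B emits 30000/1001 × 11160 = 334800000/1001.
Difference = 334800/1001 frames (≈ 334.4655); B is behind A.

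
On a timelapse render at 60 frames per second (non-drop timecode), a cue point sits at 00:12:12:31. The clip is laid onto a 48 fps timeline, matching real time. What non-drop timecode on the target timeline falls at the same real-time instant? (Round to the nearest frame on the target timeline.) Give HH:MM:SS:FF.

00:12:12:25

Source frame index: (0×3600 + 12×60 + 12) × 60 + 31 = 43951.
Real time: 43951 / (60) = 43951/60 s.
Target frame: (43951/60) × (48) = 175804/5 ≈ 35160.800 → 35161.
At 48 labels/s: frame 35161 → 00:12:12:25.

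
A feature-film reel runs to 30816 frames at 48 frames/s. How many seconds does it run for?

Running time = 30816 / (48) = 642 s.

642 seconds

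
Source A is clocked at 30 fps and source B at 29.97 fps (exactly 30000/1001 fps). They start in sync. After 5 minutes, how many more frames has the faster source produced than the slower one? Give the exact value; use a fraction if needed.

9000/1001 frames

5 min = 300 s.
A emits 30 × 300 = 9000 frames; B emits 30000/1001 × 300 = 9000000/1001.
Difference = 9000/1001 frames (≈ 8.9910); B is behind A.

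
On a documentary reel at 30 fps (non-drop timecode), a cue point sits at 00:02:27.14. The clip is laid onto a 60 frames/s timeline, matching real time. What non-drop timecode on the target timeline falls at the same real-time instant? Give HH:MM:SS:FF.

00:02:27:28

Source frame index: (0×3600 + 2×60 + 27) × 30 + 14 = 4424.
Real time: 4424 / (30) = 2212/15 s.
Target frame: (2212/15) × (60) = 8848.
At 60 labels/s: frame 8848 → 00:02:27:28.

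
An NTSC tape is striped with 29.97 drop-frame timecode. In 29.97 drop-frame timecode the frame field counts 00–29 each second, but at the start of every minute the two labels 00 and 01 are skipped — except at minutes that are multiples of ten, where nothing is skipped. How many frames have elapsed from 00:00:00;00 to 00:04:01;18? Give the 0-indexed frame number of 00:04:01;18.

7240

Complete 10-minute blocks: 0, each 17982 frames → 0.
Remaining 4 whole minutes in the current block: 1800 + 3 × 1798 = 7194 frames.
Within the current minute: 1 × 30 + 18 − 2 = 46 (labels ;00/;01 skipped at this minute). Total = 0 + 7194 + 46 = 7240.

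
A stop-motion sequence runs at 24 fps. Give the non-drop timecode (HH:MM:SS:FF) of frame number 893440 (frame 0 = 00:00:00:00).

893440 ÷ 24 = 37226 full seconds, remainder 16 frames.
37226 s = 10 h 20 min 26 s.
Timecode: 10:20:26:16.

10:20:26:16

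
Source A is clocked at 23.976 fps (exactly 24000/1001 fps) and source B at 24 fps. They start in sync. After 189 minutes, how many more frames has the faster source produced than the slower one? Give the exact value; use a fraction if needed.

189 min = 11340 s.
A emits 24000/1001 × 11340 = 38880000/143 frames; B emits 24 × 11340 = 272160.
Difference = 38880/143 frames (≈ 271.8881); B is ahead of A.

38880/143 frames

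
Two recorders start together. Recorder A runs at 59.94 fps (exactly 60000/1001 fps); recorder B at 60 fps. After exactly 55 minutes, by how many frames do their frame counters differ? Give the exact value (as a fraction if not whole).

18000/91 frames

55 min = 3300 s.
A emits 60000/1001 × 3300 = 18000000/91 frames; B emits 60 × 3300 = 198000.
Difference = 18000/91 frames (≈ 197.8022); B is ahead of A.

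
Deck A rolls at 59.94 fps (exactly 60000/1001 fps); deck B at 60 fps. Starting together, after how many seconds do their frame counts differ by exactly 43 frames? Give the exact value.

43043/60 seconds

The gap grows by |60 − 60000/1001| = 60/1001 frames per second.
Time for a 43-frame gap: 43 ÷ (60/1001) = 43043/60 s.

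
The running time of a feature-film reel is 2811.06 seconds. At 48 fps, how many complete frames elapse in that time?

134930 frames

Frames = 2811.06 × 48 = 3373272/25 ≈ 134930.8800.
Complete frames: 134930.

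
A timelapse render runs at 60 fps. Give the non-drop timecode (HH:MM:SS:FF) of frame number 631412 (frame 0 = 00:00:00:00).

631412 ÷ 60 = 10523 full seconds, remainder 32 frames.
10523 s = 2 h 55 min 23 s.
Timecode: 02:55:23:32.

02:55:23:32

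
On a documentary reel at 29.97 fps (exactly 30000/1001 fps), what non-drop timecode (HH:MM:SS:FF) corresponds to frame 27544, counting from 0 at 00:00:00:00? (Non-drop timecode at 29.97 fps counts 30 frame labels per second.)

27544 ÷ 30 = 918 full seconds, remainder 4 frames.
918 s = 0 h 15 min 18 s.
Timecode: 00:15:18:04.

00:15:18:04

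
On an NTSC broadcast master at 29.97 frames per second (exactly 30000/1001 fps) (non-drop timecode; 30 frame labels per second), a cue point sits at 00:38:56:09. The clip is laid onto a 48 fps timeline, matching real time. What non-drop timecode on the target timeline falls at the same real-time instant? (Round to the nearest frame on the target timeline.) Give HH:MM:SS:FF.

00:38:58:31

Source frame index: (0×3600 + 38×60 + 56) × 30 + 9 = 70089.
Real time: 70089 / (30000/1001) = 23386363/10000 s.
Target frame: (23386363/10000) × (48) = 70159089/625 ≈ 112254.542 → 112255.
At 48 labels/s: frame 112255 → 00:38:58:31.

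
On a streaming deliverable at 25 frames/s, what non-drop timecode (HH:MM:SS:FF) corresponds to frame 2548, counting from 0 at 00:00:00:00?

2548 ÷ 25 = 101 full seconds, remainder 23 frames.
101 s = 0 h 1 min 41 s.
Timecode: 00:01:41:23.

00:01:41:23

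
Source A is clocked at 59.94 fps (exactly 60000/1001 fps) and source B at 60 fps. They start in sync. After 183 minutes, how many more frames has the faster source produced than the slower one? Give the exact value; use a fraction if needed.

658800/1001 frames

183 min = 10980 s.
A emits 60000/1001 × 10980 = 658800000/1001 frames; B emits 60 × 10980 = 658800.
Difference = 658800/1001 frames (≈ 658.1419); B is ahead of A.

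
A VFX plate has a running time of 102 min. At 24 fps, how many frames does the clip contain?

102 min = 6120 s.
Frames = 6120 × 24 = 146880.

146880 frames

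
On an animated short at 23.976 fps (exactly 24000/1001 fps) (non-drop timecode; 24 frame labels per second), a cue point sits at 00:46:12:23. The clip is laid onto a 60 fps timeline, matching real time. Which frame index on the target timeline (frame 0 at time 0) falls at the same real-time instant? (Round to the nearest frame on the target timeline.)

frame 166544

Source frame index: (0×3600 + 46×60 + 12) × 24 + 23 = 66551.
Real time: 66551 / (24000/1001) = 66617551/24000 s.
Target frame: (66617551/24000) × (60) = 66617551/400 ≈ 166543.878 → 166544.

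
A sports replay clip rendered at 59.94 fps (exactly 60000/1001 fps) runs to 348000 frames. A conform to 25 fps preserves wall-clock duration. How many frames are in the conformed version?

145145 frames

Target frames = source frames × (target rate / source rate) = 348000 × (25)/(60000/1001) = 348000 × 1001/2400 = 145145.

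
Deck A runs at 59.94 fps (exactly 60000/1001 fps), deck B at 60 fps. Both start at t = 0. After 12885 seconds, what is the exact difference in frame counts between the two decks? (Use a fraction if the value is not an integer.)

A emits 60000/1001 × 12885 = 773100000/1001 frames; B emits 60 × 12885 = 773100.
Difference = 773100/1001 frames (≈ 772.3277); B is ahead of A.

773100/1001 frames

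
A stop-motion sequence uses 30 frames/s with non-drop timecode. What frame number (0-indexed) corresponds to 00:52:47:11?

Total seconds to the label: (0 × 3600 + 52 × 60 + 47) = 3167.
Frame index = 3167 × 30 + 11 = 95021.

95021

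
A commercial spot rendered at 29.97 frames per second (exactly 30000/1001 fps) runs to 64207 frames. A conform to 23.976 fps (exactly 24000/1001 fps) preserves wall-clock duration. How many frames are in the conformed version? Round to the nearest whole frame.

Frames at target rate = 64207 × (24000/1001) / (30000/1001) = 256828/5 ≈ 51365.600.
Nearest whole frame: 51366.

51366 frames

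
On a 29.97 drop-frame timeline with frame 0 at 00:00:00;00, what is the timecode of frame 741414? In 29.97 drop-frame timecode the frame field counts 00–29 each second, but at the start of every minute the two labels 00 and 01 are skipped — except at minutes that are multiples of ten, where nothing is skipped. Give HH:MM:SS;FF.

Each 10-minute DF block holds 10 × 60 × 30 − 9 × 2 = 17982 frames. 741414 ÷ 17982 → 41 full blocks, remainder 4152.
Within the partial block the first minute is 1800 frames and each further minute 1798, so 2 further minute boundaries passed. Total skipped labels = 18 × 41 + 2 × 2 = 742.
Non-drop label index = 741414 + 742 = 742156; at 30 labels/s that is 06:52:18:16, i.e. DF 06:52:18;16.

06:52:18;16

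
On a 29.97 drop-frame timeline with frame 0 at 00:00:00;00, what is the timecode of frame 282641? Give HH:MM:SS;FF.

02:37:10;25

Ten DF minutes hold 17982 frames, so frame 282641 lies in block 15 (frames 269730–287711) with 12911 frames into that block.
The block's first minute is 1800 frames and the rest 1798 each; 12911 frames reaches minute 7, so 15 × 18 + 7 × 2 = 284 labels have been skipped so far.
Adding those back, label number 282641 + 284 = 282925 at 30 labels/s is 9430 s + 25 f = 2 h 37 min 10 s frame 25, i.e. 02:37:10;25.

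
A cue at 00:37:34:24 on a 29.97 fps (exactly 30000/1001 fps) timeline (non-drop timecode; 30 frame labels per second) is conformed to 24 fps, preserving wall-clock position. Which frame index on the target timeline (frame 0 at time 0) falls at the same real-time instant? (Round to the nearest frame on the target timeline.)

Source frame index: (0×3600 + 37×60 + 34) × 30 + 24 = 67644.
Real time: 67644 / (30000/1001) = 5642637/2500 s.
Target frame: (5642637/2500) × (24) = 33855822/625 ≈ 54169.315 → 54169.

frame 54169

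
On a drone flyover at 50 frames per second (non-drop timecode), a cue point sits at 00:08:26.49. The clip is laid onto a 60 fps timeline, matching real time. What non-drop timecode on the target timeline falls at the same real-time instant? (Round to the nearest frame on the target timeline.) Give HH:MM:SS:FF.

Source frame index: (0×3600 + 8×60 + 26) × 50 + 49 = 25349.
Real time: 25349 / (50) = 25349/50 s.
Target frame: (25349/50) × (60) = 152094/5 ≈ 30418.800 → 30419.
At 60 labels/s: frame 30419 → 00:08:26:59.

00:08:26:59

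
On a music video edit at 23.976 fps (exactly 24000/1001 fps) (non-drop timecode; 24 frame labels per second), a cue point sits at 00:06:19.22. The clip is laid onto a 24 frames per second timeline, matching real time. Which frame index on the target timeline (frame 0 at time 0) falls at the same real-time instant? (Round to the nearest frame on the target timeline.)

frame 9127

Source frame index: (0×3600 + 6×60 + 19) × 24 + 22 = 9118.
Real time: 9118 / (24000/1001) = 4563559/12000 s.
Target frame: (4563559/12000) × (24) = 4563559/500 ≈ 9127.118 → 9127.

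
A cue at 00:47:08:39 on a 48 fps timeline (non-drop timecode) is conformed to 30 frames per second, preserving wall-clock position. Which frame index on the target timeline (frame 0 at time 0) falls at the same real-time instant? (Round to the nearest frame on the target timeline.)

frame 84864

Source frame index: (0×3600 + 47×60 + 8) × 48 + 39 = 135783.
Real time: 135783 / (48) = 45261/16 s.
Target frame: (45261/16) × (30) = 678915/8 ≈ 84864.375 → 84864.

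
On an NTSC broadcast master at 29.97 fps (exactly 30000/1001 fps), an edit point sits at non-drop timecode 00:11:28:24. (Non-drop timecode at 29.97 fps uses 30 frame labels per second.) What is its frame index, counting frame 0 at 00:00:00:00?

frame 20664

Total seconds to the label: (0 × 3600 + 11 × 60 + 28) = 688.
Frame index = 688 × 30 + 24 = 20664.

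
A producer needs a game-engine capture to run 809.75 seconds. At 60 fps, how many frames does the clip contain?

48585 frames

Frames = 809.75 × 60 = 48585.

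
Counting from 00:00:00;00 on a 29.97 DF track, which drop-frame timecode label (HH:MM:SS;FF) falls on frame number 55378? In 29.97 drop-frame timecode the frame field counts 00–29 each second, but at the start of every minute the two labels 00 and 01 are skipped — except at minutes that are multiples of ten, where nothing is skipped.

Each 10-minute DF block holds 10 × 60 × 30 − 9 × 2 = 17982 frames. 55378 ÷ 17982 → 3 full blocks, remainder 1432.
Within the partial block the first minute is 1800 frames and each further minute 1798, so 0 further minute boundaries passed. Total skipped labels = 18 × 3 + 2 × 0 = 54.
Non-drop label index = 55378 + 54 = 55432; at 30 labels/s that is 00:30:47:22, i.e. DF 00:30:47;22.

00:30:47;22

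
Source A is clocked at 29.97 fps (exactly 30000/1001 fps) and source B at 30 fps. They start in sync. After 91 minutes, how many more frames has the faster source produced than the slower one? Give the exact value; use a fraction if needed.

91 min = 5460 s.
A emits 30000/1001 × 5460 = 1800000/11 frames; B emits 30 × 5460 = 163800.
Difference = 1800/11 frames (≈ 163.6364); B is ahead of A.

1800/11 frames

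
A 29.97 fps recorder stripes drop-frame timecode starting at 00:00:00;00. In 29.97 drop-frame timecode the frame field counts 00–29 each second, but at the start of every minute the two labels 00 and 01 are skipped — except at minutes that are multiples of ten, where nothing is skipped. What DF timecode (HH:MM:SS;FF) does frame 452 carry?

00:00:15;02

Ten DF minutes hold 17982 frames, so frame 452 lies in block 0 (frames 0–17981) with 452 frames into that block.
The block's first minute is 1800 frames and the rest 1798 each; 452 frames reaches minute 0, so 0 × 18 + 0 × 2 = 0 labels have been skipped so far.
Adding those back, label number 452 + 0 = 452 at 30 labels/s is 15 s + 2 f = 0 h 0 min 15 s frame 2, i.e. 00:00:15;02.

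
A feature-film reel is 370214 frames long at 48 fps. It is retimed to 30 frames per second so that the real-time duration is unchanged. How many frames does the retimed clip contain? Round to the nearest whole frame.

Frames at target rate = 370214 × (30) / (48) = 925535/4 ≈ 231383.750.
Nearest whole frame: 231384.

231384 frames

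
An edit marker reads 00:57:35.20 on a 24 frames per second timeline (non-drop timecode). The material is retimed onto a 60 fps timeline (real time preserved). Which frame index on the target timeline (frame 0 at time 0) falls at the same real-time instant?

frame 207350

Source frame index: (0×3600 + 57×60 + 35) × 24 + 20 = 82940.
Real time: 82940 / (24) = 20735/6 s.
Target frame: (20735/6) × (60) = 207350.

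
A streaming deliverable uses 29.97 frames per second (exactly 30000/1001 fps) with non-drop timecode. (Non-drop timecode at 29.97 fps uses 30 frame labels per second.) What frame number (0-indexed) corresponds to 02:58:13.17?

Total seconds to the label: (2 × 3600 + 58 × 60 + 13) = 10693.
Frame index = 10693 × 30 + 17 = 320807.

frame 320807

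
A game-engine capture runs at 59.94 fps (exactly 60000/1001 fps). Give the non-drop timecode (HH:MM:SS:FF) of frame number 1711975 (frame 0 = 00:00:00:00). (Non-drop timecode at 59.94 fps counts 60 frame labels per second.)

1711975 ÷ 60 = 28532 full seconds, remainder 55 frames.
28532 s = 7 h 55 min 32 s.
Timecode: 07:55:32:55.

07:55:32:55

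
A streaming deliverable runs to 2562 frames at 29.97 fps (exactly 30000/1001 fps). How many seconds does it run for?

85.4854 seconds

Running time = 2562 / (30000/1001) = 85.4854 s.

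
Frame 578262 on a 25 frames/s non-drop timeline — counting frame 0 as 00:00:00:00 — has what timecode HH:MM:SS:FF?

06:25:30:12

578262 ÷ 25 = 23130 full seconds, remainder 12 frames.
23130 s = 6 h 25 min 30 s.
Timecode: 06:25:30:12.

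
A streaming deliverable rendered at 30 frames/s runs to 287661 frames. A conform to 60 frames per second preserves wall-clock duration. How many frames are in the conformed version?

575322 frames

Target frames = source frames × (target rate / source rate) = 287661 × (60)/(30) = 287661 × 2 = 575322.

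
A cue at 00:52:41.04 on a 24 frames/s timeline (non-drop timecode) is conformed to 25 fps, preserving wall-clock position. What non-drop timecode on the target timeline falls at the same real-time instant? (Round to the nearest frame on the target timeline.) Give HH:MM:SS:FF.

Source frame index: (0×3600 + 52×60 + 41) × 24 + 4 = 75868.
Real time: 75868 / (24) = 18967/6 s.
Target frame: (18967/6) × (25) = 474175/6 ≈ 79029.167 → 79029.
At 25 labels/s: frame 79029 → 00:52:41:04.

00:52:41:04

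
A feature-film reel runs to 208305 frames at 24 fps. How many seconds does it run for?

8679.375 seconds

Running time = 208305 / (24) = 8679.375 s.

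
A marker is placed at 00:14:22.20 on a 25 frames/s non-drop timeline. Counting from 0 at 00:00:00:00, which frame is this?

frame 21570

Total seconds to the label: (0 × 3600 + 14 × 60 + 22) = 862.
Frame index = 862 × 25 + 20 = 21570.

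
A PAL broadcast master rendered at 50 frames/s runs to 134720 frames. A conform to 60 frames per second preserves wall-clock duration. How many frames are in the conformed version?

Target frames = source frames × (target rate / source rate) = 134720 × (60)/(50) = 134720 × 6/5 = 161664.

161664 frames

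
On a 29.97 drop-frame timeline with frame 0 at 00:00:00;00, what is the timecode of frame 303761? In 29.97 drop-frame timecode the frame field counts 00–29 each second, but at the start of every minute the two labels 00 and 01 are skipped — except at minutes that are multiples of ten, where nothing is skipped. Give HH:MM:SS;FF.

Ten DF minutes hold 17982 frames, so frame 303761 lies in block 16 (frames 287712–305693) with 16049 frames into that block.
The block's first minute is 1800 frames and the rest 1798 each; 16049 frames reaches minute 8, so 16 × 18 + 8 × 2 = 304 labels have been skipped so far.
Adding those back, label number 303761 + 304 = 304065 at 30 labels/s is 10135 s + 15 f = 2 h 48 min 55 s frame 15, i.e. 02:48:55;15.

02:48:55;15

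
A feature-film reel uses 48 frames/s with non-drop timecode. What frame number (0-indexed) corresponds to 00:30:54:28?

89020

Total seconds to the label: (0 × 3600 + 30 × 60 + 54) = 1854.
Frame index = 1854 × 48 + 28 = 89020.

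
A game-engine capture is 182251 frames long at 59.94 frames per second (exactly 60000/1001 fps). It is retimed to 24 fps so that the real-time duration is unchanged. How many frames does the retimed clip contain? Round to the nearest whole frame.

Frames at target rate = 182251 × (24) / (60000/1001) = 182433251/2500 ≈ 72973.300.
Nearest whole frame: 72973.

72973 frames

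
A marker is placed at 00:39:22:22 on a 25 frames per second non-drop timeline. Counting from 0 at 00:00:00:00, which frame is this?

Total seconds to the label: (0 × 3600 + 39 × 60 + 22) = 2362.
Frame index = 2362 × 25 + 22 = 59072.

59072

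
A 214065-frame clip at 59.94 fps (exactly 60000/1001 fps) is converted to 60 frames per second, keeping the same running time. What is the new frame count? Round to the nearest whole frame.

214279 frames

Frames at target rate = 214065 × (60) / (60000/1001) = 42855813/200 ≈ 214279.065.
Nearest whole frame: 214279.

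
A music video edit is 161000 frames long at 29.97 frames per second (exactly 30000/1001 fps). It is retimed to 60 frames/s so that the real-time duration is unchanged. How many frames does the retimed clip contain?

Target frames = source frames × (target rate / source rate) = 161000 × (60)/(30000/1001) = 161000 × 1001/500 = 322322.

322322 frames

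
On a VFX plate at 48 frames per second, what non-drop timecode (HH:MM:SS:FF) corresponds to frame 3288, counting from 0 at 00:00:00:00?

00:01:08:24

3288 ÷ 48 = 68 full seconds, remainder 24 frames.
68 s = 0 h 1 min 8 s.
Timecode: 00:01:08:24.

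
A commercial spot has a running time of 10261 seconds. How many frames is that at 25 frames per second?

Frames = 10261 × 25 = 256525.

256525 frames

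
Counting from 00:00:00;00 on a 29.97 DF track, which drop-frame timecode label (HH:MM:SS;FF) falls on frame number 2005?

Each 10-minute DF block holds 10 × 60 × 30 − 9 × 2 = 17982 frames. 2005 ÷ 17982 → 0 full blocks, remainder 2005.
Within the partial block the first minute is 1800 frames and each further minute 1798, so 1 further minute boundary passed. Total skipped labels = 18 × 0 + 2 × 1 = 2.
Non-drop label index = 2005 + 2 = 2007; at 30 labels/s that is 00:01:06:27, i.e. DF 00:01:06;27.

00:01:06;27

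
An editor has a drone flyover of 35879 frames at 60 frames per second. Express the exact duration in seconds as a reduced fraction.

35879/60 seconds

Running time = 35879 ÷ (60) = 35879 × 1/60 = 35879/60 s.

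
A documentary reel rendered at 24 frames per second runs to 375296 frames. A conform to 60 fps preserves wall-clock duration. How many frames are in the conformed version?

Target frames = source frames × (target rate / source rate) = 375296 × (60)/(24) = 375296 × 5/2 = 938240.

938240 frames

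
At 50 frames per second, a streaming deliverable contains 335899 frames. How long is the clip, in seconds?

Running time = 335899 / (50) = 6717.98 s.

6717.98 seconds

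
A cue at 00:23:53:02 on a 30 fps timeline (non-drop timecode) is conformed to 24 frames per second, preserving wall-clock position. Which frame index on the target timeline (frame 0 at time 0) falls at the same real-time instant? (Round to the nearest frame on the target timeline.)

Source frame index: (0×3600 + 23×60 + 53) × 30 + 2 = 42992.
Real time: 42992 / (30) = 21496/15 s.
Target frame: (21496/15) × (24) = 171968/5 ≈ 34393.600 → 34394.

frame 34394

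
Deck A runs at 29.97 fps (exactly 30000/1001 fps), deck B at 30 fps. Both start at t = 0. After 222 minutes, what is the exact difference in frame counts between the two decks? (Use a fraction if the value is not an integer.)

399600/1001 frames

222 min = 13320 s.
A emits 30000/1001 × 13320 = 399600000/1001 frames; B emits 30 × 13320 = 399600.
Difference = 399600/1001 frames (≈ 399.2008); B is ahead of A.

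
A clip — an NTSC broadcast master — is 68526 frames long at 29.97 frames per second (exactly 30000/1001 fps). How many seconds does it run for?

2286.4842 seconds

Running time = 68526 / (30000/1001) = 2286.4842 s.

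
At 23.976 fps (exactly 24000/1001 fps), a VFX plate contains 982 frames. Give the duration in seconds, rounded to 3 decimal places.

Running time = 982 × 1001/24000 = 491491/12000 s ≈ 40.958 s.

40.958 seconds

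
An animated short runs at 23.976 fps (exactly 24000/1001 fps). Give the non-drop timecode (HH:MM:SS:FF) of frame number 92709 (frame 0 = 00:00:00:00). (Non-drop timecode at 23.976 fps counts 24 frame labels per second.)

01:04:22:21

92709 ÷ 24 = 3862 full seconds, remainder 21 frames.
3862 s = 1 h 4 min 22 s.
Timecode: 01:04:22:21.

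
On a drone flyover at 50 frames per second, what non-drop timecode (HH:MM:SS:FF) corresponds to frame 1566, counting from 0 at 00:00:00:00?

00:00:31:16

1566 ÷ 50 = 31 full seconds, remainder 16 frames.
31 s = 0 h 0 min 31 s.
Timecode: 00:00:31:16.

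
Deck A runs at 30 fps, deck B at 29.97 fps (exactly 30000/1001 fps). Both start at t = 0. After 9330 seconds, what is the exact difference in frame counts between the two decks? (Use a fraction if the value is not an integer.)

A emits 30 × 9330 = 279900 frames; B emits 30000/1001 × 9330 = 279900000/1001.
Difference = 279900/1001 frames (≈ 279.6204); B is behind A.

279900/1001 frames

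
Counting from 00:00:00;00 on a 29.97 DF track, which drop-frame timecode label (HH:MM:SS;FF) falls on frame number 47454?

00:26:23;12

Ten DF minutes hold 17982 frames, so frame 47454 lies in block 2 (frames 35964–53945) with 11490 frames into that block.
The block's first minute is 1800 frames and the rest 1798 each; 11490 frames reaches minute 6, so 2 × 18 + 6 × 2 = 48 labels have been skipped so far.
Adding those back, label number 47454 + 48 = 47502 at 30 labels/s is 1583 s + 12 f = 0 h 26 min 23 s frame 12, i.e. 00:26:23;12.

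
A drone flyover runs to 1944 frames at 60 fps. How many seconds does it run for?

Running time = 1944 / (60) = 32.4 s.

32.4 seconds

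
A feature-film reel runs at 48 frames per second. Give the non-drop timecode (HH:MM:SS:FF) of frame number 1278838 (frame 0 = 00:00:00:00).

07:24:02:22

1278838 ÷ 48 = 26642 full seconds, remainder 22 frames.
26642 s = 7 h 24 min 2 s.
Timecode: 07:24:02:22.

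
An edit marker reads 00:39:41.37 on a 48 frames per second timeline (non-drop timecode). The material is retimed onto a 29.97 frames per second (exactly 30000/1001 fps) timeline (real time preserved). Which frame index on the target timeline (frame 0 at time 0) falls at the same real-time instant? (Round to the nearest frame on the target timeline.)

Source frame index: (0×3600 + 39×60 + 41) × 48 + 37 = 114325.
Real time: 114325 / (48) = 114325/48 s.
Target frame: (114325/48) × (30000/1001) = 71453125/1001 ≈ 71381.743 → 71382.

frame 71382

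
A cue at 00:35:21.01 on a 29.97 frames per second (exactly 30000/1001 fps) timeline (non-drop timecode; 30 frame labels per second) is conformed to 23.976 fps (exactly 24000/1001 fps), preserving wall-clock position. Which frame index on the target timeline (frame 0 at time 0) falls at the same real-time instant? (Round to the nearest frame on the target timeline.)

Source frame index: (0×3600 + 35×60 + 21) × 30 + 1 = 63631.
Real time: 63631 / (30000/1001) = 63694631/30000 s.
Target frame: (63694631/30000) × (24000/1001) = 254524/5 ≈ 50904.800 → 50905.

frame 50905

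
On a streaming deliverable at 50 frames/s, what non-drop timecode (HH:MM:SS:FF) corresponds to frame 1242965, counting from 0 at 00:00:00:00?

06:54:19:15

1242965 ÷ 50 = 24859 full seconds, remainder 15 frames.
24859 s = 6 h 54 min 19 s.
Timecode: 06:54:19:15.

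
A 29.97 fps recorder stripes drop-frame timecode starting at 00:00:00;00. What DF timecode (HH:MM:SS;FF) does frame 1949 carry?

Ten DF minutes hold 17982 frames, so frame 1949 lies in block 0 (frames 0–17981) with 1949 frames into that block.
The block's first minute is 1800 frames and the rest 1798 each; 1949 frames reaches minute 1, so 0 × 18 + 1 × 2 = 2 labels have been skipped so far.
Adding those back, label number 1949 + 2 = 1951 at 30 labels/s is 65 s + 1 f = 0 h 1 min 5 s frame 1, i.e. 00:01:05;01.

00:01:05;01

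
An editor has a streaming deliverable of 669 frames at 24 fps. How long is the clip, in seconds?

Running time = 669 / (24) = 27.875 s.

27.875 seconds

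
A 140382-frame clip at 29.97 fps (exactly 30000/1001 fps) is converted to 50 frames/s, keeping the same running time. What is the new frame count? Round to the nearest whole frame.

Frames at target rate = 140382 × (50) / (30000/1001) = 23420397/100 ≈ 234203.970.
Nearest whole frame: 234204.

234204 frames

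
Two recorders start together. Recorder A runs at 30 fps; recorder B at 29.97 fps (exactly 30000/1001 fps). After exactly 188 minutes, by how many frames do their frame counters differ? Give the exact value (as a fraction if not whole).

188 min = 11280 s.
A emits 30 × 11280 = 338400 frames; B emits 30000/1001 × 11280 = 338400000/1001.
Difference = 338400/1001 frames (≈ 338.0619); B is behind A.

338400/1001 frames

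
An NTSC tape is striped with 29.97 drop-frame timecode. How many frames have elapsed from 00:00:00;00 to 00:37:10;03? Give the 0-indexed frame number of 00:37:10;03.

66835

As if non-drop at 30 labels/s: (0 × 3600 + 37 × 60 + 10) × 30 + 3 = 66903.
Minute boundaries passed: 37; those not divisible by 10: 37 − 3 = 34; dropped labels = 2 × 34 = 68.
Actual frame index = 66903 − 68 = 66835.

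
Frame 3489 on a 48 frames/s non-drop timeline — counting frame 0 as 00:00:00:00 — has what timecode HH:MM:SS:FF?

00:01:12:33

3489 ÷ 48 = 72 full seconds, remainder 33 frames.
72 s = 0 h 1 min 12 s.
Timecode: 00:01:12:33.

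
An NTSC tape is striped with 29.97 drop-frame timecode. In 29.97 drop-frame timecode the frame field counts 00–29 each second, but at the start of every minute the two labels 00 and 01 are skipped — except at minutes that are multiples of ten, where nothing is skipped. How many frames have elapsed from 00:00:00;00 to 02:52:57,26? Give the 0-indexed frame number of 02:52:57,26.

Complete 10-minute blocks: 17, each 17982 frames → 305694.
Remaining 2 whole minutes in the current block: 1800 + 1 × 1798 = 3598 frames.
Within the current minute: 57 × 30 + 26 − 2 = 1734 (labels ;00/;01 skipped at this minute). Total = 305694 + 3598 + 1734 = 311026.

311026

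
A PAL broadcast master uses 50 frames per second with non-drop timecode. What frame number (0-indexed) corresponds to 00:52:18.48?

Total seconds to the label: (0 × 3600 + 52 × 60 + 18) = 3138.
Frame index = 3138 × 50 + 48 = 156948.

156948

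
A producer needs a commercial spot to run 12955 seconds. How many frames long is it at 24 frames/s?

310920 frames

Frames = 12955 × 24 = 310920.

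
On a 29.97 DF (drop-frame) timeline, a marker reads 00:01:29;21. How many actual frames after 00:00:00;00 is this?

Complete 10-minute blocks: 0, each 17982 frames → 0.
Remaining 1 whole minute in the current block: 1800 + 0 × 1798 = 1800 frames.
Within the current minute: 29 × 30 + 21 − 2 = 889 (labels ;00/;01 skipped at this minute). Total = 0 + 1800 + 889 = 2689.

2689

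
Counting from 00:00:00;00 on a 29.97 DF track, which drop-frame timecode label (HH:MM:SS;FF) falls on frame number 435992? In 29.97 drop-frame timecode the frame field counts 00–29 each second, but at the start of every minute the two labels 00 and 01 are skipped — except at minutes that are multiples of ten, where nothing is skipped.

Ten DF minutes hold 17982 frames, so frame 435992 lies in block 24 (frames 431568–449549) with 4424 frames into that block.
The block's first minute is 1800 frames and the rest 1798 each; 4424 frames reaches minute 2, so 24 × 18 + 2 × 2 = 436 labels have been skipped so far.
Adding those back, label number 435992 + 436 = 436428 at 30 labels/s is 14547 s + 18 f = 4 h 2 min 27 s frame 18, i.e. 04:02:27;18.

04:02:27;18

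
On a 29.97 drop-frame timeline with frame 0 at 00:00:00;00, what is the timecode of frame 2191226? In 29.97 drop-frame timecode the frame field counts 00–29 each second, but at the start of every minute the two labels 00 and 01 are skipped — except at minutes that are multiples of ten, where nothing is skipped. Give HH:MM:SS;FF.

Ten DF minutes hold 17982 frames, so frame 2191226 lies in block 121 (frames 2175822–2193803) with 15404 frames into that block.
The block's first minute is 1800 frames and the rest 1798 each; 15404 frames reaches minute 8, so 121 × 18 + 8 × 2 = 2194 labels have been skipped so far.
Adding those back, label number 2191226 + 2194 = 2193420 at 30 labels/s is 73114 s + 0 f = 20 h 18 min 34 s frame 0, i.e. 20:18:34;00.

20:18:34;00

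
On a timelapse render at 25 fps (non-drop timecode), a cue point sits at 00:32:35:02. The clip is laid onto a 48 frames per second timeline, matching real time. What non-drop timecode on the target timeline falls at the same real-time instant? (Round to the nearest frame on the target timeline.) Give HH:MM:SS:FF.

Source frame index: (0×3600 + 32×60 + 35) × 25 + 2 = 48877.
Real time: 48877 / (25) = 48877/25 s.
Target frame: (48877/25) × (48) = 2346096/25 ≈ 93843.840 → 93844.
At 48 labels/s: frame 93844 → 00:32:35:04.

00:32:35:04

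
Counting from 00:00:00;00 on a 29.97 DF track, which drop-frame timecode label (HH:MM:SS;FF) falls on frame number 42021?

Each 10-minute DF block holds 10 × 60 × 30 − 9 × 2 = 17982 frames. 42021 ÷ 17982 → 2 full blocks, remainder 6057.
Within the partial block the first minute is 1800 frames and each further minute 1798, so 3 further minute boundaries passed. Total skipped labels = 18 × 2 + 2 × 3 = 42.
Non-drop label index = 42021 + 42 = 42063; at 30 labels/s that is 00:23:22:03, i.e. DF 00:23:22;03.

00:23:22;03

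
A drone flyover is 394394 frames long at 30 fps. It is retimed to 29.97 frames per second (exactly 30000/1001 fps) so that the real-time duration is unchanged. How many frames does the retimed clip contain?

Target frames = source frames × (target rate / source rate) = 394394 × (30000/1001)/(30) = 394394 × 1000/1001 = 394000.

394000 frames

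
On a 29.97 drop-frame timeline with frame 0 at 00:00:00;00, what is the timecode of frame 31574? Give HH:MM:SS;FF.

00:17:33;16

Each 10-minute DF block holds 10 × 60 × 30 − 9 × 2 = 17982 frames. 31574 ÷ 17982 → 1 full block, remainder 13592.
Within the partial block the first minute is 1800 frames and each further minute 1798, so 7 further minute boundaries passed. Total skipped labels = 18 × 1 + 2 × 7 = 32.
Non-drop label index = 31574 + 32 = 31606; at 30 labels/s that is 00:17:33:16, i.e. DF 00:17:33;16.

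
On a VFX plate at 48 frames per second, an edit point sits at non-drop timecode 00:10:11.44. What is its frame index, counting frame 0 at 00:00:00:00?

Total seconds to the label: (0 × 3600 + 10 × 60 + 11) = 611.
Frame index = 611 × 48 + 44 = 29372.

frame 29372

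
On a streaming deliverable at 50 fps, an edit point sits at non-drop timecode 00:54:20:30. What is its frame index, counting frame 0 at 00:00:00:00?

163030

Total seconds to the label: (0 × 3600 + 54 × 60 + 20) = 3260.
Frame index = 3260 × 50 + 30 = 163030.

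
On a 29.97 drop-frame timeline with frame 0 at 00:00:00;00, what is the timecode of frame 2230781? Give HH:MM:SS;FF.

Each 10-minute DF block holds 10 × 60 × 30 − 9 × 2 = 17982 frames. 2230781 ÷ 17982 → 124 full blocks, remainder 1013.
Within the partial block the first minute is 1800 frames and each further minute 1798, so 0 further minute boundaries passed. Total skipped labels = 18 × 124 + 2 × 0 = 2232.
Non-drop label index = 2230781 + 2232 = 2233013; at 30 labels/s that is 20:40:33:23, i.e. DF 20:40:33;23.

20:40:33;23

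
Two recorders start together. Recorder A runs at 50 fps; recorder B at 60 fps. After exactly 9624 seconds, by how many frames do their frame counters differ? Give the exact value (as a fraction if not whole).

A emits 50 × 9624 = 481200 frames; B emits 60 × 9624 = 577440.
Difference = 96240 frames; B is ahead of A.

96240 frames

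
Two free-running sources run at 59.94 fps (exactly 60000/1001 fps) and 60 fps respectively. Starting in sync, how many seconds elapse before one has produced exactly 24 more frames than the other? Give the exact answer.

The gap grows by |60 − 60000/1001| = 60/1001 frames per second.
Time for a 24-frame gap: 24 ÷ (60/1001) = 400.4 s.

400.4 seconds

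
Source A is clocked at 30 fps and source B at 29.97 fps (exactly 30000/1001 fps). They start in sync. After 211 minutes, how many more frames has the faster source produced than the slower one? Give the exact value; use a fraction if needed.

211 min = 12660 s.
A emits 30 × 12660 = 379800 frames; B emits 30000/1001 × 12660 = 379800000/1001.
Difference = 379800/1001 frames (≈ 379.4206); B is behind A.

379800/1001 frames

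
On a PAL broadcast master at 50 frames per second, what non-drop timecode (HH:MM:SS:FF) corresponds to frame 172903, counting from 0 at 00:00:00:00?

00:57:38:03

172903 ÷ 50 = 3458 full seconds, remainder 3 frames.
3458 s = 0 h 57 min 38 s.
Timecode: 00:57:38:03.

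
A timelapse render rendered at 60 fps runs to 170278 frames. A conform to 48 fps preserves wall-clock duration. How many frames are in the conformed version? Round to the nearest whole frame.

136222 frames

Frames at target rate = 170278 × (48) / (60) = 681112/5 ≈ 136222.400.
Nearest whole frame: 136222.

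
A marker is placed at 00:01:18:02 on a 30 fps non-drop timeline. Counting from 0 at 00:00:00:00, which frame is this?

2342

Total seconds to the label: (0 × 3600 + 1 × 60 + 18) = 78.
Frame index = 78 × 30 + 2 = 2342.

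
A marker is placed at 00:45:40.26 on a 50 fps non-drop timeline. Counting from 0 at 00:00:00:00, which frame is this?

frame 137026

Total seconds to the label: (0 × 3600 + 45 × 60 + 40) = 2740.
Frame index = 2740 × 50 + 26 = 137026.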